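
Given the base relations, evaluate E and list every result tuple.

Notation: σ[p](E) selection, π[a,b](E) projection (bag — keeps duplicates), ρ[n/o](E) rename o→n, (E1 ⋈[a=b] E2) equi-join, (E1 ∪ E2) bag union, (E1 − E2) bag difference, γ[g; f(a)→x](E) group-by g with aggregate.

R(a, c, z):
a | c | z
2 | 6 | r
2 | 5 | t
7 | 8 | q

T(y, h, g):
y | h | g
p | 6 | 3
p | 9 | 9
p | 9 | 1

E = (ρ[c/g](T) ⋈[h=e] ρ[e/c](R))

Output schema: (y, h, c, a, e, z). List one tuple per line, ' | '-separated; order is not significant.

Stepwise |·|:
  T → 3
  ρ[c/g](T) → 3
  R → 3
  ρ[e/c](R) → 3
  (ρ[c/g](T) ⋈[h=e] ρ[e/c](R)) → 1

== RESULT ==
y | h | c | a | e | z
p | 6 | 3 | 2 | 6 | r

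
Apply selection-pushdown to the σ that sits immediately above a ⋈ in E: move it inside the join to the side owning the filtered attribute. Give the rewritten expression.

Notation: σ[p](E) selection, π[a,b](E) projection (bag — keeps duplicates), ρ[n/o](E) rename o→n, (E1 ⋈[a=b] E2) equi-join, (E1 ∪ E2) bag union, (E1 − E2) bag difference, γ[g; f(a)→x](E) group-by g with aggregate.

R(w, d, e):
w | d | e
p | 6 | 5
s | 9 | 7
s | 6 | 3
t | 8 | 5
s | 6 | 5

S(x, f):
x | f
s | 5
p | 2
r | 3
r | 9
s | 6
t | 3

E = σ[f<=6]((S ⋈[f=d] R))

σ filters on f, owned by the left side.
E' = (σ[f<=6](S) ⋈[f=d] R)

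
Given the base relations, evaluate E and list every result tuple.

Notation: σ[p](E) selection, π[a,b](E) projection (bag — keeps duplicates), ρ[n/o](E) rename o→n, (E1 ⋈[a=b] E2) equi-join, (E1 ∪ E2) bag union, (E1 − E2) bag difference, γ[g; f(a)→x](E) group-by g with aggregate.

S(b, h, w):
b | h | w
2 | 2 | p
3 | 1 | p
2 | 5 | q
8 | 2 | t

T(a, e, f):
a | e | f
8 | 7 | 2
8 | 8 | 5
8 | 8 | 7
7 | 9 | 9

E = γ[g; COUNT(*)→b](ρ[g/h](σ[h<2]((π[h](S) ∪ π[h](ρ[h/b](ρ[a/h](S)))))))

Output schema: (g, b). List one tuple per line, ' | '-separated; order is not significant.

Subexpression sizes:
  S → 4
  π[h](S) → 4
  S → 4
  ρ[a/h](S) → 4
  ρ[h/b](ρ[a/h](S)) → 4
  π[h](ρ[h/b](ρ[a/h](S))) → 4
  (π[h](S) ∪ π[h](ρ[h/b](ρ[a/h](S)))) → 8
  σ[h<2]((π[h](S) ∪ π[h](ρ[h/b](ρ[a/h](S))))) → 1
  ρ[g/h](σ[h<2]((π[h](S) ∪ π[h](ρ[h/b](ρ[a/h](S)))))) → 1
  γ[g; COUNT(*)→b](ρ[g/h](σ[h<2]((π[h](S) ∪ π[h](ρ[h/b](ρ[a/h](S))))))) → 1

== RESULT ==
g | b
1 | 1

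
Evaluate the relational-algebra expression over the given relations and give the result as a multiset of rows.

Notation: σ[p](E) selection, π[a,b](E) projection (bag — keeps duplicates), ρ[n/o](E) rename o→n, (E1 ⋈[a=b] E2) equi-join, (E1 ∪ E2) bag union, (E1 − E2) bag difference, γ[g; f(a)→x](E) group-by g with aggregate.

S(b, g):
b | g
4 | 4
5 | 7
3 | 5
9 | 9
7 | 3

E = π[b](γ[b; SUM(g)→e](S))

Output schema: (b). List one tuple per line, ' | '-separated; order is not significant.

Subexpression sizes:
  S → 5
  γ[b; SUM(g)→e](S) → 5
  π[b](γ[b; SUM(g)→e](S)) → 5

== RESULT ==
b
3
4
5
7
9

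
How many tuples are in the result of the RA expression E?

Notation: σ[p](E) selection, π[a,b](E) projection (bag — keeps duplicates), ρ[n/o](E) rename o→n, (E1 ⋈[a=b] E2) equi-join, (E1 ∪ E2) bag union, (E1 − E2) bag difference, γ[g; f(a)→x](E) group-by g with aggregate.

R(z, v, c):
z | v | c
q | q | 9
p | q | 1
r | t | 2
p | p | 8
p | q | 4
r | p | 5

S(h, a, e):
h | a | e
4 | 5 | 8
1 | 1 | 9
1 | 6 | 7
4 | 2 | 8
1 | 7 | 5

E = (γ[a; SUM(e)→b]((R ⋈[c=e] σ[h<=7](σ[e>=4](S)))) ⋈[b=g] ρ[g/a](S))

Per-node cardinality:
  R → 6
  S → 5
  σ[e>=4](S) → 5
  σ[h<=7](σ[e>=4](S)) → 5
  (R ⋈[c=e] σ[h<=7](σ[e>=4](S))) → 4
  γ[a; SUM(e)→b]((R ⋈[c=e] σ[h<=7](σ[e>=4](S)))) → 4
  S → 5
  ρ[g/a](S) → 5
  (γ[a; SUM(e)→b]((R ⋈[c=e] σ[h<=7](σ[e>=4](S)))) ⋈[b=g] ρ[g/a](S)) → 1

|E| = 1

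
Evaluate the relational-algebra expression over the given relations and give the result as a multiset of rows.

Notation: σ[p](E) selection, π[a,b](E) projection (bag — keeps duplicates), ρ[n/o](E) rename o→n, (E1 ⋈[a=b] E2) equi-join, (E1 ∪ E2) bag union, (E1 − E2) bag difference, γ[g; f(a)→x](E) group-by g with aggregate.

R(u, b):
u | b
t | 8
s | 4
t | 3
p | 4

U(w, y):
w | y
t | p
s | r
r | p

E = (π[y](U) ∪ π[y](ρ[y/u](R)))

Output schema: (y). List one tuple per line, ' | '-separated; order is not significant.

Row counts bottom-up:
  U → 3
  π[y](U) → 3
  R → 4
  ρ[y/u](R) → 4
  π[y](ρ[y/u](R)) → 4
  (π[y](U) ∪ π[y](ρ[y/u](R))) → 7

== RESULT ==
y
p
p
p
r
s
t
t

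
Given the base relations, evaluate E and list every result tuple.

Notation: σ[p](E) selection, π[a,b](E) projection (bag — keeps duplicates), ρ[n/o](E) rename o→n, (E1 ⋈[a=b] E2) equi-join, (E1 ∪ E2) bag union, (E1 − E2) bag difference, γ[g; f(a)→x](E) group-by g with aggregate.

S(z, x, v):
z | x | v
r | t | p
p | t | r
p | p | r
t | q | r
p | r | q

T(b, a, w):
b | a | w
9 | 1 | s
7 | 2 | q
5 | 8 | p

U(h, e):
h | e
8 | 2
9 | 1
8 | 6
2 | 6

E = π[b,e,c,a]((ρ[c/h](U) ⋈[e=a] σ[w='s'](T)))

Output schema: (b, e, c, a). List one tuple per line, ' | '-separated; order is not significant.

Stepwise |·|:
  U → 4
  ρ[c/h](U) → 4
  T → 3
  σ[w='s'](T) → 1
  (ρ[c/h](U) ⋈[e=a] σ[w='s'](T)) → 1
  π[b,e,c,a]((ρ[c/h](U) ⋈[e=a] σ[w='s'](T))) → 1

== RESULT ==
b | e | c | a
9 | 1 | 9 | 1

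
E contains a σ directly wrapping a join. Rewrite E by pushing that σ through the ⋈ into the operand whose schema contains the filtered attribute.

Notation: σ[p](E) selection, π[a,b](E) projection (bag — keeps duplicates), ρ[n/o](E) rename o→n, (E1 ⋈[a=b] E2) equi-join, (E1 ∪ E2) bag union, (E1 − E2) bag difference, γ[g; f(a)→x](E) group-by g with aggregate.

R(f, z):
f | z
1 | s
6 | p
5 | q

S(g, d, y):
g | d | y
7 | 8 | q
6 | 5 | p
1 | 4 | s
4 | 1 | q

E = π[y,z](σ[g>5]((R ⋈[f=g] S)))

σ filters on g, owned by the right side.
E' = π[y,z]((R ⋈[f=g] σ[g>5](S)))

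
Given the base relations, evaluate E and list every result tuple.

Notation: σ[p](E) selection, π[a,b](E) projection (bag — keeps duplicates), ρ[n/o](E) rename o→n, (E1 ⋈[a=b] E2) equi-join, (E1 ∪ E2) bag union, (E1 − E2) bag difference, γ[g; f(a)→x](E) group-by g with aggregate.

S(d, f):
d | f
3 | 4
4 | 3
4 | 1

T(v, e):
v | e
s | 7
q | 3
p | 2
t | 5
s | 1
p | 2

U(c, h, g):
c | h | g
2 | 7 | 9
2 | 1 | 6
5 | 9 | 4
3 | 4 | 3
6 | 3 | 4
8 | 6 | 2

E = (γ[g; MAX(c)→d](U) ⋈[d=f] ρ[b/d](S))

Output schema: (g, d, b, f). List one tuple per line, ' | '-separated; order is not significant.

Per-node cardinality:
  U → 6
  γ[g; MAX(c)→d](U) → 5
  S → 3
  ρ[b/d](S) → 3
  (γ[g; MAX(c)→d](U) ⋈[d=f] ρ[b/d](S)) → 1

== RESULT ==
g | d | b | f
3 | 3 | 4 | 3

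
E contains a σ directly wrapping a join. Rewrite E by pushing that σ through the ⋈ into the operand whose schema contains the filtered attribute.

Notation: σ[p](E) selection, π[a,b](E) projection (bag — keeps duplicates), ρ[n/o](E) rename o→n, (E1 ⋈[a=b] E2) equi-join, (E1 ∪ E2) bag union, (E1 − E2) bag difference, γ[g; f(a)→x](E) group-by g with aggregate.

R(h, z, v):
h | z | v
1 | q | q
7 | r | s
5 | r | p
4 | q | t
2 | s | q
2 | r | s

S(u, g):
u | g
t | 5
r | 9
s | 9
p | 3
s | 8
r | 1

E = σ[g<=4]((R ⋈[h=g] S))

σ filters on g, owned by the right side.
E' = (R ⋈[h=g] σ[g<=4](S))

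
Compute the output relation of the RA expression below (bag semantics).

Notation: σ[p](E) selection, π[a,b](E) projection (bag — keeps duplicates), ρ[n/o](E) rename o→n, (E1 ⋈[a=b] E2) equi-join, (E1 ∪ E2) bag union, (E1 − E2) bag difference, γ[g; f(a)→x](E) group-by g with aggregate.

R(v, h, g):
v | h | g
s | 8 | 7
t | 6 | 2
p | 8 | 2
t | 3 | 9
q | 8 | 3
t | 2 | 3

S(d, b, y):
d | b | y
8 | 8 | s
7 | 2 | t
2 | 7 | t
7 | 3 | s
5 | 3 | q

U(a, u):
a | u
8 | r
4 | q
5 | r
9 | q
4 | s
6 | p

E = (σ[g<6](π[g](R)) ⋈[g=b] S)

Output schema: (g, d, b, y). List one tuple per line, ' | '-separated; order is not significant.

Subexpression sizes:
  R → 6
  π[g](R) → 6
  σ[g<6](π[g](R)) → 4
  S → 5
  (σ[g<6](π[g](R)) ⋈[g=b] S) → 6

== RESULT ==
g | d | b | y
2 | 7 | 2 | t
2 | 7 | 2 | t
3 | 5 | 3 | q
3 | 5 | 3 | q
3 | 7 | 3 | s
3 | 7 | 3 | s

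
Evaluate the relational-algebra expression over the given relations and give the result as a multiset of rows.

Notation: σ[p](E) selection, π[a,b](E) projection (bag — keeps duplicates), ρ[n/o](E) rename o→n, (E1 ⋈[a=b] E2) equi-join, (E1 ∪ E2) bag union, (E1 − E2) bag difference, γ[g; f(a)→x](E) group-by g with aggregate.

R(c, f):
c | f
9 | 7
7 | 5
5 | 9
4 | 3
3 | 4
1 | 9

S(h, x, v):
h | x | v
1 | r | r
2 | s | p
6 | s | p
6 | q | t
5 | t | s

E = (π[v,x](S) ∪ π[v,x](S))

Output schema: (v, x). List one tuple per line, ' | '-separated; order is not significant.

Stepwise |·|:
  S → 5
  π[v,x](S) → 5
  S → 5
  π[v,x](S) → 5
  (π[v,x](S) ∪ π[v,x](S)) → 10

== RESULT ==
v | x
p | s
p | s
p | s
p | s
r | r
r | r
s | t
s | t
t | q
t | q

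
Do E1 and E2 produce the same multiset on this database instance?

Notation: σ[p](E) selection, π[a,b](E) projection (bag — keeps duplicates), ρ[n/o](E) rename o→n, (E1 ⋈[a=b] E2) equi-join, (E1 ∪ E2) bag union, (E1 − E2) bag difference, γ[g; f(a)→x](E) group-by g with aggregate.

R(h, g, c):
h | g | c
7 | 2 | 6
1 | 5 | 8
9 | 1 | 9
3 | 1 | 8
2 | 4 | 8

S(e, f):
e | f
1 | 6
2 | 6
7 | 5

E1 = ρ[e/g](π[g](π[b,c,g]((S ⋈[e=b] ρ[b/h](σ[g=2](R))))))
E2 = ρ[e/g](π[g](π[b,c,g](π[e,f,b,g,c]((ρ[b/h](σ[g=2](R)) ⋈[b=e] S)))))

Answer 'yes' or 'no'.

E1 per-node cardinality:
  S → 3
  R → 5
  σ[g=2](R) → 1
  ρ[b/h](σ[g=2](R)) → 1
  (S ⋈[e=b] ρ[b/h](σ[g=2](R))) → 1
  π[b,c,g]((S ⋈[e=b] ρ[b/h](σ[g=2](R)))) → 1
  π[g](π[b,c,g]((S ⋈[e=b] ρ[b/h](σ[g=2](R))))) → 1
  ρ[e/g](π[g](π[b,c,g]((S ⋈[e=b] ρ[b/h](σ[g=2](R)))))) → 1
E2 per-node cardinality:
  R → 5
  σ[g=2](R) → 1
  ρ[b/h](σ[g=2](R)) → 1
  S → 3
  (ρ[b/h](σ[g=2](R)) ⋈[b=e] S) → 1
  π[e,f,b,g,c]((ρ[b/h](σ[g=2](R)) ⋈[b=e] S)) → 1
  π[b,c,g](π[e,f,b,g,c]((ρ[b/h](σ[g=2](R)) ⋈[b=e] S))) → 1
  π[g](π[b,c,g](π[e,f,b,g,c]((ρ[b/h](σ[g=2](R)) ⋈[b=e] S)))) → 1
  ρ[e/g](π[g](π[b,c,g](π[e,f,b,g,c]((ρ[b/h](σ[g=2](R)) ⋈[b=e] S))))) → 1

E1 and E2 produce the same multiset:
e
2

yes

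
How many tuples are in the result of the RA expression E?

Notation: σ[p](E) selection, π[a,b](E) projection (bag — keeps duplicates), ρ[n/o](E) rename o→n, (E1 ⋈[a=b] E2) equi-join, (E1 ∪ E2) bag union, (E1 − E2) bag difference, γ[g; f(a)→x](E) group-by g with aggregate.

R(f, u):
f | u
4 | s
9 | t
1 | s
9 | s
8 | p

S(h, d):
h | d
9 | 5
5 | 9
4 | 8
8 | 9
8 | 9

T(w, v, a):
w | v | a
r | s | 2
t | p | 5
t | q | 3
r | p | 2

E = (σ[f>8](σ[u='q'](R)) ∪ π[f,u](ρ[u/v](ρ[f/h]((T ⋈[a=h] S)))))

Stepwise |·|:
  R → 5
  σ[u='q'](R) → 0
  σ[f>8](σ[u='q'](R)) → 0
  T → 4
  S → 5
  (T ⋈[a=h] S) → 1
  ρ[f/h]((T ⋈[a=h] S)) → 1
  ρ[u/v](ρ[f/h]((T ⋈[a=h] S))) → 1
  π[f,u](ρ[u/v](ρ[f/h]((T ⋈[a=h] S)))) → 1
  (σ[f>8](σ[u='q'](R)) ∪ π[f,u](ρ[u/v](ρ[f/h]((T ⋈[a=h] S))))) → 1

|E| = 1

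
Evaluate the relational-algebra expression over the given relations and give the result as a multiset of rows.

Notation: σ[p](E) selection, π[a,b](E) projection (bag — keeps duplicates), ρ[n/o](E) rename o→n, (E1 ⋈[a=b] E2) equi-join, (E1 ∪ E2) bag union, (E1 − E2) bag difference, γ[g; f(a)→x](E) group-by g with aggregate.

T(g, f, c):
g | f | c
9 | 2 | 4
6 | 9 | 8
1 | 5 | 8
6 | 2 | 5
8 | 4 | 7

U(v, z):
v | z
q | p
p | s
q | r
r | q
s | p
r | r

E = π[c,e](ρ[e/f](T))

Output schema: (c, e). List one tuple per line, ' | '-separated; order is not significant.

Per-node cardinality:
  T → 5
  ρ[e/f](T) → 5
  π[c,e](ρ[e/f](T)) → 5

== RESULT ==
c | e
4 | 2
5 | 2
7 | 4
8 | 5
8 | 9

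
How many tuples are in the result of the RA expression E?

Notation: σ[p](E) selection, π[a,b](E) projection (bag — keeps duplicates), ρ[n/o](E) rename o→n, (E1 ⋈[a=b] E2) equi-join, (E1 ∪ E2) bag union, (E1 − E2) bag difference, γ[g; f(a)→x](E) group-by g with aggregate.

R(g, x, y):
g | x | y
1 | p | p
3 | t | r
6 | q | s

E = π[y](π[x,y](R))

Per-node cardinality:
  R → 3
  π[x,y](R) → 3
  π[y](π[x,y](R)) → 3

|E| = 3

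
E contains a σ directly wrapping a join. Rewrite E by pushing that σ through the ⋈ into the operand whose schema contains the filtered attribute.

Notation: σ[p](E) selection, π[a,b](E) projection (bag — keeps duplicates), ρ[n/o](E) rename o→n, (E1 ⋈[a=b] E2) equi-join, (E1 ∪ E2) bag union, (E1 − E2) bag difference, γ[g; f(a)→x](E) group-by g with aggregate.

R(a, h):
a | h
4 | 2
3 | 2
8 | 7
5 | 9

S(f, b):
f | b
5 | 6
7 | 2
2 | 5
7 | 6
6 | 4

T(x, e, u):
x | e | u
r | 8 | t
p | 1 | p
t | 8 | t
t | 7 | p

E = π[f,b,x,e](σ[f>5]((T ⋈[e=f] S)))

σ filters on f, owned by the right side.
E' = π[f,b,x,e]((T ⋈[e=f] σ[f>5](S)))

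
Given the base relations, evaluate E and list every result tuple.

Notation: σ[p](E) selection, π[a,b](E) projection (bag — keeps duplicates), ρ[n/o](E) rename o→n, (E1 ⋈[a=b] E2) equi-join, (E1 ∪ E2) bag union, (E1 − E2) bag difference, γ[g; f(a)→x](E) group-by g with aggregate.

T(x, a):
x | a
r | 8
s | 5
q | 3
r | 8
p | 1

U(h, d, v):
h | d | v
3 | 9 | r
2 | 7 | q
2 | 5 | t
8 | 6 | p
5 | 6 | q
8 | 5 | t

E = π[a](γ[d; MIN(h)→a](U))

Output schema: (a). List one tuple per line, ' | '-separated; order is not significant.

Per-node cardinality:
  U → 6
  γ[d; MIN(h)→a](U) → 4
  π[a](γ[d; MIN(h)→a](U)) → 4

== RESULT ==
a
2
2
3
5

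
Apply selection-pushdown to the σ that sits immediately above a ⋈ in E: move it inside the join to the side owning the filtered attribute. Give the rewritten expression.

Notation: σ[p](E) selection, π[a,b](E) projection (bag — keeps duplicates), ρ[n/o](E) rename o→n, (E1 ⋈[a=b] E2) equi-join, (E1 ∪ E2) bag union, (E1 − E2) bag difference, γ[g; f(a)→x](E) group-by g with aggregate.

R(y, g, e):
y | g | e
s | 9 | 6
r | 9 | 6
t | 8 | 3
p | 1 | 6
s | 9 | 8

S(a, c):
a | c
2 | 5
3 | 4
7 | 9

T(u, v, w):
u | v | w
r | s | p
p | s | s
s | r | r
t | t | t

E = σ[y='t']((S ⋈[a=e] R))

σ filters on y, owned by the right side.
E' = (S ⋈[a=e] σ[y='t'](R))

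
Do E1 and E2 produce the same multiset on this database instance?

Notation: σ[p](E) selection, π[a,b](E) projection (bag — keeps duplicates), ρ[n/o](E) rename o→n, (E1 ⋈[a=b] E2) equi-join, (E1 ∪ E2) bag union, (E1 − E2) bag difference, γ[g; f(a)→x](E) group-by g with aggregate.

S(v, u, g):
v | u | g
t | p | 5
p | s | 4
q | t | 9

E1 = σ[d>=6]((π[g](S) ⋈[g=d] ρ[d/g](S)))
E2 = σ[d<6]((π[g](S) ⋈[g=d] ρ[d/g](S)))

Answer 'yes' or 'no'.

E1 row counts bottom-up:
  S → 3
  π[g](S) → 3
  S → 3
  ρ[d/g](S) → 3
  (π[g](S) ⋈[g=d] ρ[d/g](S)) → 3
  σ[d>=6]((π[g](S) ⋈[g=d] ρ[d/g](S))) → 1
E2 row counts bottom-up:
  S → 3
  π[g](S) → 3
  S → 3
  ρ[d/g](S) → 3
  (π[g](S) ⋈[g=d] ρ[d/g](S)) → 3
  σ[d<6]((π[g](S) ⋈[g=d] ρ[d/g](S))) → 2

E1 result:
g | v | u | d
9 | q | t | 9
E2 result:
g | v | u | d
4 | p | s | 4
5 | t | p | 5
Witness: (4, 'p', 's', 4) appears 0× in E1 but 1× in E2.

no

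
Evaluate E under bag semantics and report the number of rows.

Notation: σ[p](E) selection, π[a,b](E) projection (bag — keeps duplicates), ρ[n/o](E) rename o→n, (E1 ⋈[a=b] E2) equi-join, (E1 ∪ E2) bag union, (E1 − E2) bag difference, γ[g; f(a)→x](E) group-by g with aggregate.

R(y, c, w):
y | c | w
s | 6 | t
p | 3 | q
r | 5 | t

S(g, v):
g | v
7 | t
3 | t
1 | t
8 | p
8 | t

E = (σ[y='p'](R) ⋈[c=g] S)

Stepwise |·|:
  R → 3
  σ[y='p'](R) → 1
  S → 5
  (σ[y='p'](R) ⋈[c=g] S) → 1

|E| = 1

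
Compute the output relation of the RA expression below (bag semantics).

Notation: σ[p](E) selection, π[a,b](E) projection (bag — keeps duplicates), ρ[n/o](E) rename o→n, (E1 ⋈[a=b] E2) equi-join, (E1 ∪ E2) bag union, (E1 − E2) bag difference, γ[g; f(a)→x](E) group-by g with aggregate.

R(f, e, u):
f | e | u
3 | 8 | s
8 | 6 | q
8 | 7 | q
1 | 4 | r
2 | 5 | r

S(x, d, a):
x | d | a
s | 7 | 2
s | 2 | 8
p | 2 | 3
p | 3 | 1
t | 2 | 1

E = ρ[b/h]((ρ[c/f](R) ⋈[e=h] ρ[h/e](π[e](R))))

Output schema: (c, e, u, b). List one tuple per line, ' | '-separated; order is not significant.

Row counts bottom-up:
  R → 5
  ρ[c/f](R) → 5
  R → 5
  π[e](R) → 5
  ρ[h/e](π[e](R)) → 5
  (ρ[c/f](R) ⋈[e=h] ρ[h/e](π[e](R))) → 5
  ρ[b/h]((ρ[c/f](R) ⋈[e=h] ρ[h/e](π[e](R)))) → 5

== RESULT ==
c | e | u | b
1 | 4 | r | 4
2 | 5 | r | 5
3 | 8 | s | 8
8 | 6 | q | 6
8 | 7 | q | 7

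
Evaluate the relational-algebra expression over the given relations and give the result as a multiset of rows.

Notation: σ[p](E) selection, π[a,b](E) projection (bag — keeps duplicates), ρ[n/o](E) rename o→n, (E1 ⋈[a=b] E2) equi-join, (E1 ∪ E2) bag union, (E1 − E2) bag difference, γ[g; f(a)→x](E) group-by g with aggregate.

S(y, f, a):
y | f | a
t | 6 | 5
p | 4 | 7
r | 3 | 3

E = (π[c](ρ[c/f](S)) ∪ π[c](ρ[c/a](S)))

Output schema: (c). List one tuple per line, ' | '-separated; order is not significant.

Per-node cardinality:
  S → 3
  ρ[c/f](S) → 3
  π[c](ρ[c/f](S)) → 3
  S → 3
  ρ[c/a](S) → 3
  π[c](ρ[c/a](S)) → 3
  (π[c](ρ[c/f](S)) ∪ π[c](ρ[c/a](S))) → 6

== RESULT ==
c
3
3
4
5
6
7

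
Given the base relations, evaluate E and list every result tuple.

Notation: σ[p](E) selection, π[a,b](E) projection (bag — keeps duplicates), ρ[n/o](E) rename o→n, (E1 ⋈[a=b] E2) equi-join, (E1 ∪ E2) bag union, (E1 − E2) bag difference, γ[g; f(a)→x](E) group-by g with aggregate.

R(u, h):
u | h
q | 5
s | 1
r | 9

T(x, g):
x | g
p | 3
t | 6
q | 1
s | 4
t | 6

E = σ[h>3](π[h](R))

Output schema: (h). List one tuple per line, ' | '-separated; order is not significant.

Row counts bottom-up:
  R → 3
  π[h](R) → 3
  σ[h>3](π[h](R)) → 2

== RESULT ==
h
5
9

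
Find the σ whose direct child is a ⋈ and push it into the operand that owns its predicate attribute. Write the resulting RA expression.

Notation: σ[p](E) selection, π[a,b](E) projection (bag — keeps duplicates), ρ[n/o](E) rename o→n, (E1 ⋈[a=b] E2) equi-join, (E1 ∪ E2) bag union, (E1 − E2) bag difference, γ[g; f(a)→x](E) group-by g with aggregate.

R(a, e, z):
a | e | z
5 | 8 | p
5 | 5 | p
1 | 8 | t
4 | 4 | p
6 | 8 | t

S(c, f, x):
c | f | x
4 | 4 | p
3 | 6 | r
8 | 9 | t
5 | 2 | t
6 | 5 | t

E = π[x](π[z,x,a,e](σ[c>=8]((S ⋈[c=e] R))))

σ filters on c, owned by the left side.
E' = π[x](π[z,x,a,e]((σ[c>=8](S) ⋈[c=e] R)))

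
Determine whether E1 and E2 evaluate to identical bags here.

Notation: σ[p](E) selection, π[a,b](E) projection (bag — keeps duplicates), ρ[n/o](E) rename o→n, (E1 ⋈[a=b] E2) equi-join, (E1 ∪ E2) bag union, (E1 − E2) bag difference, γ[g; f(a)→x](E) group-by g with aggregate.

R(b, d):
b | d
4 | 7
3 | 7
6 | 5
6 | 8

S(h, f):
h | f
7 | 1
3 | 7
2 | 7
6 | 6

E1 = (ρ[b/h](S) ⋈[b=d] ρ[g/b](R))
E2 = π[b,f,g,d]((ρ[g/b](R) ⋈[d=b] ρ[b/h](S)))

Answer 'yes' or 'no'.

E1 subexpression sizes:
  S → 4
  ρ[b/h](S) → 4
  R → 4
  ρ[g/b](R) → 4
  (ρ[b/h](S) ⋈[b=d] ρ[g/b](R)) → 2
E2 subexpression sizes:
  R → 4
  ρ[g/b](R) → 4
  S → 4
  ρ[b/h](S) → 4
  (ρ[g/b](R) ⋈[d=b] ρ[b/h](S)) → 2
  π[b,f,g,d]((ρ[g/b](R) ⋈[d=b] ρ[b/h](S))) → 2

E1 and E2 produce the same multiset:
b | f | g | d
7 | 1 | 3 | 7
7 | 1 | 4 | 7

yes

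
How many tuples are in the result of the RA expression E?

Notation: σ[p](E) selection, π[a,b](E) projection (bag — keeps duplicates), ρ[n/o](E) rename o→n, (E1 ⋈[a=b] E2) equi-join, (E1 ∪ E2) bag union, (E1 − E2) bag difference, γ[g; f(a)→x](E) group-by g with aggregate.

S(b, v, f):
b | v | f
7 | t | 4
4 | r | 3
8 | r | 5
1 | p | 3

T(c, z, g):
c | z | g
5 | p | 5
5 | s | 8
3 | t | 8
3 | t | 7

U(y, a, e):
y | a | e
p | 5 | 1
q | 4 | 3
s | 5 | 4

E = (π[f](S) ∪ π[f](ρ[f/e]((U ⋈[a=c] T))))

Stepwise |·|:
  S → 4
  π[f](S) → 4
  U → 3
  T → 4
  (U ⋈[a=c] T) → 4
  ρ[f/e]((U ⋈[a=c] T)) → 4
  π[f](ρ[f/e]((U ⋈[a=c] T))) → 4
  (π[f](S) ∪ π[f](ρ[f/e]((U ⋈[a=c] T)))) → 8

|E| = 8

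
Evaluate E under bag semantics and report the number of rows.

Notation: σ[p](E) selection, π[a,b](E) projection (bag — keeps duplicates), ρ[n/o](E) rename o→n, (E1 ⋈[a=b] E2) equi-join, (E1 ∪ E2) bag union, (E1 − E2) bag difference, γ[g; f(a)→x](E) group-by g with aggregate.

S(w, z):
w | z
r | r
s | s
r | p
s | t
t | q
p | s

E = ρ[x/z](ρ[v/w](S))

Row counts bottom-up:
  S → 6
  ρ[v/w](S) → 6
  ρ[x/z](ρ[v/w](S)) → 6

|E| = 6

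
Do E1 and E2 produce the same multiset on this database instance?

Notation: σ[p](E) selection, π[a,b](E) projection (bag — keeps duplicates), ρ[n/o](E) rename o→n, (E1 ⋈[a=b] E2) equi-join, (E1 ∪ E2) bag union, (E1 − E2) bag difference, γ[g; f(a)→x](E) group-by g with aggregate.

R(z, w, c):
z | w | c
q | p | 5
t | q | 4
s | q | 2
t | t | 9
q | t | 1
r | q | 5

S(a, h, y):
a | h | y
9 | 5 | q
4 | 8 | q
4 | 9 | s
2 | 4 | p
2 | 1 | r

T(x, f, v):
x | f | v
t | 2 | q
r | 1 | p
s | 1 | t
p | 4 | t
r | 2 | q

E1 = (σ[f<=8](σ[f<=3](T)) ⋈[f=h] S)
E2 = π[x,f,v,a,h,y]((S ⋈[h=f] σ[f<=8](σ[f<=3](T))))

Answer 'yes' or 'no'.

E1 row counts bottom-up:
  T → 5
  σ[f<=3](T) → 4
  σ[f<=8](σ[f<=3](T)) → 4
  S → 5
  (σ[f<=8](σ[f<=3](T)) ⋈[f=h] S) → 2
E2 row counts bottom-up:
  S → 5
  T → 5
  σ[f<=3](T) → 4
  σ[f<=8](σ[f<=3](T)) → 4
  (S ⋈[h=f] σ[f<=8](σ[f<=3](T))) → 2
  π[x,f,v,a,h,y]((S ⋈[h=f] σ[f<=8](σ[f<=3](T)))) → 2

E1 and E2 produce the same multiset:
x | f | v | a | h | y
r | 1 | p | 2 | 1 | r
s | 1 | t | 2 | 1 | r

yes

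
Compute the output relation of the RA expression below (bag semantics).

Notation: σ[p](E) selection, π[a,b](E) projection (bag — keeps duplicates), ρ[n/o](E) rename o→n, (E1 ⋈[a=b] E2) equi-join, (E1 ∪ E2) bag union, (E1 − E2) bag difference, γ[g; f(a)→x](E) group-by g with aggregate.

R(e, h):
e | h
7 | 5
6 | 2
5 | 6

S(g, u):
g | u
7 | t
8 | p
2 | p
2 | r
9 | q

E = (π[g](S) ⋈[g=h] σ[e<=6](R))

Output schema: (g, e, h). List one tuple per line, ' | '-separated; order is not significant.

Row counts bottom-up:
  S → 5
  π[g](S) → 5
  R → 3
  σ[e<=6](R) → 2
  (π[g](S) ⋈[g=h] σ[e<=6](R)) → 2

== RESULT ==
g | e | h
2 | 6 | 2
2 | 6 | 2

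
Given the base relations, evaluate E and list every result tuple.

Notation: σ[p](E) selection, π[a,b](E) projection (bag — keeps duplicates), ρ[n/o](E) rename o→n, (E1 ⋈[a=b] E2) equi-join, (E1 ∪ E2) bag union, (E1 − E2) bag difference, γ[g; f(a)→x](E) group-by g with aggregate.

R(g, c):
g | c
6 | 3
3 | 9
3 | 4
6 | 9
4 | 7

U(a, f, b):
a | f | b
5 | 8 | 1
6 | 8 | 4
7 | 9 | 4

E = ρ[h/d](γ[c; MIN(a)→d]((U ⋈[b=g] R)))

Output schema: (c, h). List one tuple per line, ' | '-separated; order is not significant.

Stepwise |·|:
  U → 3
  R → 5
  (U ⋈[b=g] R) → 2
  γ[c; MIN(a)→d]((U ⋈[b=g] R)) → 1
  ρ[h/d](γ[c; MIN(a)→d]((U ⋈[b=g] R))) → 1

== RESULT ==
c | h
7 | 6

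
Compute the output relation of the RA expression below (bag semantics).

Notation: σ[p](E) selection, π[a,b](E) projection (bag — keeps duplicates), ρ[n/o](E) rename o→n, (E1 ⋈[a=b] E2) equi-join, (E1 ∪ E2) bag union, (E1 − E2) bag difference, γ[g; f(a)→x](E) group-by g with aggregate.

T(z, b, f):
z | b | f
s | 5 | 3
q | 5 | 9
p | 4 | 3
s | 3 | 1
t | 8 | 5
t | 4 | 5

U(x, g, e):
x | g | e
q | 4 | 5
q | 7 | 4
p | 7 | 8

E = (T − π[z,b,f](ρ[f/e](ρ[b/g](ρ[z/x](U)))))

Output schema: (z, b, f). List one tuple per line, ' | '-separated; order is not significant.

Row counts bottom-up:
  T → 6
  U → 3
  ρ[z/x](U) → 3
  ρ[b/g](ρ[z/x](U)) → 3
  ρ[f/e](ρ[b/g](ρ[z/x](U))) → 3
  π[z,b,f](ρ[f/e](ρ[b/g](ρ[z/x](U)))) → 3
  (T − π[z,b,f](ρ[f/e](ρ[b/g](ρ[z/x](U))))) → 6

== RESULT ==
z | b | f
p | 4 | 3
q | 5 | 9
s | 3 | 1
s | 5 | 3
t | 4 | 5
t | 8 | 5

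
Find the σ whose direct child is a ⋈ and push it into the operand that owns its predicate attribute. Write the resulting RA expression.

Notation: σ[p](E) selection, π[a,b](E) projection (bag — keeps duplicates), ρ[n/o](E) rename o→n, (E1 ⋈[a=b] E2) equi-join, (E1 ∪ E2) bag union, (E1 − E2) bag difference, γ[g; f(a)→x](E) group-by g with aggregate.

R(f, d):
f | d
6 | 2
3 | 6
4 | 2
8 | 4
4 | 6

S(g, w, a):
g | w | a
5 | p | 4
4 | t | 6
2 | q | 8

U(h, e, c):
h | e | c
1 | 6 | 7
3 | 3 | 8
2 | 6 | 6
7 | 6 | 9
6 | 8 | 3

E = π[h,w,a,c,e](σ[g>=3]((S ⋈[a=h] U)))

σ filters on g, owned by the left side.
E' = π[h,w,a,c,e]((σ[g>=3](S) ⋈[a=h] U))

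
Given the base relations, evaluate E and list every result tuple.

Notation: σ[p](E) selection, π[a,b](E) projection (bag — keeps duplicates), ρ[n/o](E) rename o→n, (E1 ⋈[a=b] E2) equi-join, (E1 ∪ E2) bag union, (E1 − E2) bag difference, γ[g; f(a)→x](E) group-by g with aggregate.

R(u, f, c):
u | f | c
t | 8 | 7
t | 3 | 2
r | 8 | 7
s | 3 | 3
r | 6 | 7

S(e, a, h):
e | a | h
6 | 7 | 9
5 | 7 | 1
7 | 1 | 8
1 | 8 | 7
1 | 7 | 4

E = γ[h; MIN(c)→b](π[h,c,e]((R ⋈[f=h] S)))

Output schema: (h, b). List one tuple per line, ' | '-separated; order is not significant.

Row counts bottom-up:
  R → 5
  S → 5
  (R ⋈[f=h] S) → 2
  π[h,c,e]((R ⋈[f=h] S)) → 2
  γ[h; MIN(c)→b](π[h,c,e]((R ⋈[f=h] S))) → 1

== RESULT ==
h | b
8 | 7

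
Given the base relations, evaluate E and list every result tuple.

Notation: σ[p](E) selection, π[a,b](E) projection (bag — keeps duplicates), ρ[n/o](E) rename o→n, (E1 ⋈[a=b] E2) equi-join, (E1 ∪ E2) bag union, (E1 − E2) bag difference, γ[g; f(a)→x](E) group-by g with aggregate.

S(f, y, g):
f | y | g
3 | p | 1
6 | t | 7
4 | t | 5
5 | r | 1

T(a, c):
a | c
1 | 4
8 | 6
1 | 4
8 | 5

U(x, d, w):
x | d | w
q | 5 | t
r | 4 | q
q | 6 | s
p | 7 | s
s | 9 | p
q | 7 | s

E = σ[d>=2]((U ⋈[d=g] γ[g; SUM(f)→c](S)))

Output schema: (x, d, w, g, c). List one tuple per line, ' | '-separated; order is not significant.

Stepwise |·|:
  U → 6
  S → 4
  γ[g; SUM(f)→c](S) → 3
  (U ⋈[d=g] γ[g; SUM(f)→c](S)) → 3
  σ[d>=2]((U ⋈[d=g] γ[g; SUM(f)→c](S))) → 3

== RESULT ==
x | d | w | g | c
p | 7 | s | 7 | 6
q | 5 | t | 5 | 4
q | 7 | s | 7 | 6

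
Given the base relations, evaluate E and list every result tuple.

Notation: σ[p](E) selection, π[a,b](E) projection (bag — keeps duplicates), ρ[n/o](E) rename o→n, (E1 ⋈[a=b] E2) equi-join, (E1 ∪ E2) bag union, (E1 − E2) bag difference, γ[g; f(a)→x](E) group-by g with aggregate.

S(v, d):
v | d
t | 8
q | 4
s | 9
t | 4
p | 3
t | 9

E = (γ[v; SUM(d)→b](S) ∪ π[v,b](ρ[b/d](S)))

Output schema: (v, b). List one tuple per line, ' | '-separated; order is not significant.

Stepwise |·|:
  S → 6
  γ[v; SUM(d)→b](S) → 4
  S → 6
  ρ[b/d](S) → 6
  π[v,b](ρ[b/d](S)) → 6
  (γ[v; SUM(d)→b](S) ∪ π[v,b](ρ[b/d](S))) → 10

== RESULT ==
v | b
p | 3
p | 3
q | 4
q | 4
s | 9
s | 9
t | 4
t | 8
t | 9
t | 21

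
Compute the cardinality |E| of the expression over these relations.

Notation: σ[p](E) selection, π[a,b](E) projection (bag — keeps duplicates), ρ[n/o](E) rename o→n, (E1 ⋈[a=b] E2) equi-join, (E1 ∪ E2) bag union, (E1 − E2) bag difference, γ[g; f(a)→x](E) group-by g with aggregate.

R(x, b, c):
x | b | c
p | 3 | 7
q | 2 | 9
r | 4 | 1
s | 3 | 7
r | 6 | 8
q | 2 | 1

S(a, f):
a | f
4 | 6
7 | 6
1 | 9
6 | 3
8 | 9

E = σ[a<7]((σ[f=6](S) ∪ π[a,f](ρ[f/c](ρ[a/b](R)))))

Subexpression sizes:
  S → 5
  σ[f=6](S) → 2
  R → 6
  ρ[a/b](R) → 6
  ρ[f/c](ρ[a/b](R)) → 6
  π[a,f](ρ[f/c](ρ[a/b](R))) → 6
  (σ[f=6](S) ∪ π[a,f](ρ[f/c](ρ[a/b](R)))) → 8
  σ[a<7]((σ[f=6](S) ∪ π[a,f](ρ[f/c](ρ[a/b](R))))) → 7

|E| = 7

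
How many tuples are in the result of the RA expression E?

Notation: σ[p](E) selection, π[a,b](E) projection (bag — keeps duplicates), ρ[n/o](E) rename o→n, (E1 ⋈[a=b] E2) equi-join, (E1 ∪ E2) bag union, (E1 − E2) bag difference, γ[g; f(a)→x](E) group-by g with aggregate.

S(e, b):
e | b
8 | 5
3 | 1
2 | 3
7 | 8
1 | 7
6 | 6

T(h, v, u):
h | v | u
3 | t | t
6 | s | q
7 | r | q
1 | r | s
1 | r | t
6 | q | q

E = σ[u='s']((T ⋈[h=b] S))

Per-node cardinality:
  T → 6
  S → 6
  (T ⋈[h=b] S) → 6
  σ[u='s']((T ⋈[h=b] S)) → 1

|E| = 1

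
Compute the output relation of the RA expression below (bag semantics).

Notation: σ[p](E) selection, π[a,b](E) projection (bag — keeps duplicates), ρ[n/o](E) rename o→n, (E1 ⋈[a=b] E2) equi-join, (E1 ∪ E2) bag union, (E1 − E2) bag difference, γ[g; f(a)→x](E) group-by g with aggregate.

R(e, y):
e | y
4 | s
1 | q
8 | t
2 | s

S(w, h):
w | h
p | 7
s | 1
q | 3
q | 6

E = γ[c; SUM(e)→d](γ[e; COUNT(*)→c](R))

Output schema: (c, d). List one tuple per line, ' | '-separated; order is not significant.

Subexpression sizes:
  R → 4
  γ[e; COUNT(*)→c](R) → 4
  γ[c; SUM(e)→d](γ[e; COUNT(*)→c](R)) → 1

== RESULT ==
c | d
1 | 15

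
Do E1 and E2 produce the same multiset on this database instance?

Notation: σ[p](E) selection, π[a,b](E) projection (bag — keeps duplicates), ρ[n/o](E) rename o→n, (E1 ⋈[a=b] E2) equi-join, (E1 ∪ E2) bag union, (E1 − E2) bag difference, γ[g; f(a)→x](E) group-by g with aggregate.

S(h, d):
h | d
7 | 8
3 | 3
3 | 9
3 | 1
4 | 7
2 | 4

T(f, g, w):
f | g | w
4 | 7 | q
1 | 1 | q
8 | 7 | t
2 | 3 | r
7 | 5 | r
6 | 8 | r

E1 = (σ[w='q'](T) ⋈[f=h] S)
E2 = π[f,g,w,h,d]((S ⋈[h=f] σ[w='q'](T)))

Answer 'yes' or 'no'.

E1 stepwise |·|:
  T → 6
  σ[w='q'](T) → 2
  S → 6
  (σ[w='q'](T) ⋈[f=h] S) → 1
E2 stepwise |·|:
  S → 6
  T → 6
  σ[w='q'](T) → 2
  (S ⋈[h=f] σ[w='q'](T)) → 1
  π[f,g,w,h,d]((S ⋈[h=f] σ[w='q'](T))) → 1

E1 and E2 produce the same multiset:
f | g | w | h | d
4 | 7 | q | 4 | 7

yes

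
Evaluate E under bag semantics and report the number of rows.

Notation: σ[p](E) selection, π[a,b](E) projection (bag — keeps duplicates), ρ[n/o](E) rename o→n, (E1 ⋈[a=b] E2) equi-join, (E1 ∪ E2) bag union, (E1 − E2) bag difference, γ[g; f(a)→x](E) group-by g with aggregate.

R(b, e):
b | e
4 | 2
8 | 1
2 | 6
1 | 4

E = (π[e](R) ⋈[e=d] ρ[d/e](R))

Subexpression sizes:
  R → 4
  π[e](R) → 4
  R → 4
  ρ[d/e](R) → 4
  (π[e](R) ⋈[e=d] ρ[d/e](R)) → 4

|E| = 4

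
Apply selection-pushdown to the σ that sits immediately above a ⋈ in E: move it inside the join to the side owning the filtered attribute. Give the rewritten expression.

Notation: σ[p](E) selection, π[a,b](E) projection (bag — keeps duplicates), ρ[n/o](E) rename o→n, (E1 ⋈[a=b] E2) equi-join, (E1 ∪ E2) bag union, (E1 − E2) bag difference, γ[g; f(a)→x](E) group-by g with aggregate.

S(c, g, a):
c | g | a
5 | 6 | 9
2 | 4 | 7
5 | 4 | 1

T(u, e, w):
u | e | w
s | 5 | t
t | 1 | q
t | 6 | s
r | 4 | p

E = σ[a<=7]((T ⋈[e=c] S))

σ filters on a, owned by the right side.
E' = (T ⋈[e=c] σ[a<=7](S))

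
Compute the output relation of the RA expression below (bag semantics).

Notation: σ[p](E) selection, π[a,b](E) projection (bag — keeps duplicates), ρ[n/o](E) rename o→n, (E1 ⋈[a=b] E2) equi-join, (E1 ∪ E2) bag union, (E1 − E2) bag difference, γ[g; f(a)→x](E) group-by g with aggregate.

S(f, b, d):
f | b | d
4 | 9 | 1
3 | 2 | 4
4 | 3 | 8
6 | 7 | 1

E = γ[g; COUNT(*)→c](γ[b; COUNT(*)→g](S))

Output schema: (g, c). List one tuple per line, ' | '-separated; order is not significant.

Row counts bottom-up:
  S → 4
  γ[b; COUNT(*)→g](S) → 4
  γ[g; COUNT(*)→c](γ[b; COUNT(*)→g](S)) → 1

== RESULT ==
g | c
1 | 4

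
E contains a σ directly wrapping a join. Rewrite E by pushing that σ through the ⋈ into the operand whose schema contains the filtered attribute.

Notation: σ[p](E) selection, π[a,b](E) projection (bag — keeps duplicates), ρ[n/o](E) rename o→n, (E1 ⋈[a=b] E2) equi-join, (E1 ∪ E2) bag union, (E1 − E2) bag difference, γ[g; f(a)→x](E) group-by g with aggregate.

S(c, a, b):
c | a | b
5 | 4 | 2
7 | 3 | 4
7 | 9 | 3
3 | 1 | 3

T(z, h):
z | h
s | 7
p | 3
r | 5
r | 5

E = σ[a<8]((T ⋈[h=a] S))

σ filters on a, owned by the right side.
E' = (T ⋈[h=a] σ[a<8](S))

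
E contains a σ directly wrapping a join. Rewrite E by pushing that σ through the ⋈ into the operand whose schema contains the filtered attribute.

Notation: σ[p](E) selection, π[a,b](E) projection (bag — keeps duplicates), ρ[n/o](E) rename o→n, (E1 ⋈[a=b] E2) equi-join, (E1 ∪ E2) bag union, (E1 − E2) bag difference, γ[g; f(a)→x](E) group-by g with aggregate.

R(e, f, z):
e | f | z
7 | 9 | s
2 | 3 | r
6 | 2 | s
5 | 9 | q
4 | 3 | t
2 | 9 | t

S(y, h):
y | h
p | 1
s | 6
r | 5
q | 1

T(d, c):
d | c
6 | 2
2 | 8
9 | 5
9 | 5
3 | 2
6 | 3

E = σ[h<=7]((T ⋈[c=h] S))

σ filters on h, owned by the right side.
E' = (T ⋈[c=h] σ[h<=7](S))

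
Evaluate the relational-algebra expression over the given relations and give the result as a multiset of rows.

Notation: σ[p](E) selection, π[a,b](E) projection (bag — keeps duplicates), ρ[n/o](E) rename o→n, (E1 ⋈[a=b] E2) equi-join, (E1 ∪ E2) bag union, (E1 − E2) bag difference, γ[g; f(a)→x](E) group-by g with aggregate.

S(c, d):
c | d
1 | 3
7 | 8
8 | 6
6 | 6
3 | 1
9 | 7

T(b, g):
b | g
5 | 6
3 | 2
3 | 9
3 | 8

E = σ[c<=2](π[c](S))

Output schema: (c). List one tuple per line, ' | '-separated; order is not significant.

Per-node cardinality:
  S → 6
  π[c](S) → 6
  σ[c<=2](π[c](S)) → 1

== RESULT ==
c
1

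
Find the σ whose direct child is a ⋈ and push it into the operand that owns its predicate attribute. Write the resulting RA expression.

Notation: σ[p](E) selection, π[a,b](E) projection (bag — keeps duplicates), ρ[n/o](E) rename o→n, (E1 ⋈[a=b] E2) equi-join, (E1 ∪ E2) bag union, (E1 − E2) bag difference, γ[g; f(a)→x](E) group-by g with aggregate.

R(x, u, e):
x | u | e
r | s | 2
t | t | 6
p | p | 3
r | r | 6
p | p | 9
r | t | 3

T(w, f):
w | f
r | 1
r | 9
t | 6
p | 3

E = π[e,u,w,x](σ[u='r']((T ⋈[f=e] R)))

σ filters on u, owned by the right side.
E' = π[e,u,w,x]((T ⋈[f=e] σ[u='r'](R)))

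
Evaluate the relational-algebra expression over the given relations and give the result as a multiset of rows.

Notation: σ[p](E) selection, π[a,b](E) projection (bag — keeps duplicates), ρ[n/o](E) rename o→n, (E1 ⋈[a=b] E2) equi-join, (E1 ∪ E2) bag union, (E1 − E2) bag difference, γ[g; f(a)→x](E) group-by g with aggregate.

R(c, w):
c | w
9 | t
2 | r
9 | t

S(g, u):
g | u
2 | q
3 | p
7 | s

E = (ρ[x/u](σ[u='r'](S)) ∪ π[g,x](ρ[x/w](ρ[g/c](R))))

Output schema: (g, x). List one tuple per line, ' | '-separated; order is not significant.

Per-node cardinality:
  S → 3
  σ[u='r'](S) → 0
  ρ[x/u](σ[u='r'](S)) → 0
  R → 3
  ρ[g/c](R) → 3
  ρ[x/w](ρ[g/c](R)) → 3
  π[g,x](ρ[x/w](ρ[g/c](R))) → 3
  (ρ[x/u](σ[u='r'](S)) ∪ π[g,x](ρ[x/w](ρ[g/c](R)))) → 3

== RESULT ==
g | x
2 | r
9 | t
9 | t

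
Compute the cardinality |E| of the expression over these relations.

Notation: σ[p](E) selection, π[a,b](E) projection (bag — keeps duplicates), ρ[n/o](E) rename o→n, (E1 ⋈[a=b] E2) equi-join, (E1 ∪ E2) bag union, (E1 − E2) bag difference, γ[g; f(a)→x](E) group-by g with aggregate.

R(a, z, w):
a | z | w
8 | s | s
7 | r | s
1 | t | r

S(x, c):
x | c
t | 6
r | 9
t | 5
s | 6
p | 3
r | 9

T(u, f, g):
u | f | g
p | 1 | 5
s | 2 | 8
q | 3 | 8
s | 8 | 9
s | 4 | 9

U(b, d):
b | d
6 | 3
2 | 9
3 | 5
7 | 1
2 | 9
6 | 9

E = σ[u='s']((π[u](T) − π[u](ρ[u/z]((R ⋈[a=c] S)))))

Row counts bottom-up:
  T → 5
  π[u](T) → 5
  R → 3
  S → 6
  (R ⋈[a=c] S) → 0
  ρ[u/z]((R ⋈[a=c] S)) → 0
  π[u](ρ[u/z]((R ⋈[a=c] S))) → 0
  (π[u](T) − π[u](ρ[u/z]((R ⋈[a=c] S)))) → 5
  σ[u='s']((π[u](T) − π[u](ρ[u/z]((R ⋈[a=c] S))))) → 3

|E| = 3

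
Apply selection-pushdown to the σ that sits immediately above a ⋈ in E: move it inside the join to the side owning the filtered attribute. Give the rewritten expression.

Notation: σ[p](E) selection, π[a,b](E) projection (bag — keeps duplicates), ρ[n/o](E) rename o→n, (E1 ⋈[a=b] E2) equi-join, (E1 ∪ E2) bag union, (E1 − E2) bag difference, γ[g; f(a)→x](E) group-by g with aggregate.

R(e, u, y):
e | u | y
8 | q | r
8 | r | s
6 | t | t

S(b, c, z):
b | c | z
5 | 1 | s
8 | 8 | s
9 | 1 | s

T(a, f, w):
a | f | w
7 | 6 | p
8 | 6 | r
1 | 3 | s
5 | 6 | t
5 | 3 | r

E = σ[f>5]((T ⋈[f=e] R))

σ filters on f, owned by the left side.
E' = (σ[f>5](T) ⋈[f=e] R)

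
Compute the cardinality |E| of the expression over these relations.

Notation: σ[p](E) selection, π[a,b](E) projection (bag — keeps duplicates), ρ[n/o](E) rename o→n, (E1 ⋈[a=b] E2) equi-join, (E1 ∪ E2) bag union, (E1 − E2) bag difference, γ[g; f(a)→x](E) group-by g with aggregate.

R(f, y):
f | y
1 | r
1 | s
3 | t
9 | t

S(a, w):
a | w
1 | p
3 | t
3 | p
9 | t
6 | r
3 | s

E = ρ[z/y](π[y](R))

Row counts bottom-up:
  R → 4
  π[y](R) → 4
  ρ[z/y](π[y](R)) → 4

|E| = 4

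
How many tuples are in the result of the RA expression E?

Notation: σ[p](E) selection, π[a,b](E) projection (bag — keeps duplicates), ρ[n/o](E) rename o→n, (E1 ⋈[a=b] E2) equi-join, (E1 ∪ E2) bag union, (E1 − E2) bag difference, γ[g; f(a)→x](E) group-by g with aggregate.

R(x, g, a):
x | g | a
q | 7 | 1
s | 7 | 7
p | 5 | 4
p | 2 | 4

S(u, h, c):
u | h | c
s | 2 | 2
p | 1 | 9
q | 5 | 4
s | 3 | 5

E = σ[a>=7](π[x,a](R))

Subexpression sizes:
  R → 4
  π[x,a](R) → 4
  σ[a>=7](π[x,a](R)) → 1

|E| = 1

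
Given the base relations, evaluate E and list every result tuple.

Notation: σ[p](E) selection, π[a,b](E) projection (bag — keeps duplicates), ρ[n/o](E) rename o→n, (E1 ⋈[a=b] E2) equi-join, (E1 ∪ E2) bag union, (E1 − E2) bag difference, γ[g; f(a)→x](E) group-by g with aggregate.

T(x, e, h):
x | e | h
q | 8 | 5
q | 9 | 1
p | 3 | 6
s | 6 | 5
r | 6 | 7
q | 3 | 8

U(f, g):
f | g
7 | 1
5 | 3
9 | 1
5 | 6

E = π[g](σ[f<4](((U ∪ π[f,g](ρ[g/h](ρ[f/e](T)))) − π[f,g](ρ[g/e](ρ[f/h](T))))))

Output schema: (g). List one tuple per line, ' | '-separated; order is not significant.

Stepwise |·|:
  U → 4
  T → 6
  ρ[f/e](T) → 6
  ρ[g/h](ρ[f/e](T)) → 6
  π[f,g](ρ[g/h](ρ[f/e](T))) → 6
  (U ∪ π[f,g](ρ[g/h](ρ[f/e](T)))) → 10
  T → 6
  ρ[f/h](T) → 6
  ρ[g/e](ρ[f/h](T)) → 6
  π[f,g](ρ[g/e](ρ[f/h](T))) → 6
  ((U ∪ π[f,g](ρ[g/h](ρ[f/e](T)))) − π[f,g](ρ[g/e](ρ[f/h](T)))) → 9
  σ[f<4](((U ∪ π[f,g](ρ[g/h](ρ[f/e](T)))) − π[f,g](ρ[g/e](ρ[f/h](T))))) → 2
  π[g](σ[f<4](((U ∪ π[f,g](ρ[g/h](ρ[f/e](T)))) − π[f,g](ρ[g/e](ρ[f/h](T)))))) → 2

== RESULT ==
g
6
8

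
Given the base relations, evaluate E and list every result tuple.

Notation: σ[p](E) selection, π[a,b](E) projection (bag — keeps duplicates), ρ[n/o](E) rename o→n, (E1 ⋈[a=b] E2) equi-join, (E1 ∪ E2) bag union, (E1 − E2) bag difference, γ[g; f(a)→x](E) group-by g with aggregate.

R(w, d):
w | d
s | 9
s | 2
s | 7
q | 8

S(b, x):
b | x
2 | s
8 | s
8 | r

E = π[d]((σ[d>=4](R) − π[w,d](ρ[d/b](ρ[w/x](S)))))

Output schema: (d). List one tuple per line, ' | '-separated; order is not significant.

Stepwise |·|:
  R → 4
  σ[d>=4](R) → 3
  S → 3
  ρ[w/x](S) → 3
  ρ[d/b](ρ[w/x](S)) → 3
  π[w,d](ρ[d/b](ρ[w/x](S))) → 3
  (σ[d>=4](R) − π[w,d](ρ[d/b](ρ[w/x](S)))) → 3
  π[d]((σ[d>=4](R) − π[w,d](ρ[d/b](ρ[w/x](S))))) → 3

== RESULT ==
d
7
8
9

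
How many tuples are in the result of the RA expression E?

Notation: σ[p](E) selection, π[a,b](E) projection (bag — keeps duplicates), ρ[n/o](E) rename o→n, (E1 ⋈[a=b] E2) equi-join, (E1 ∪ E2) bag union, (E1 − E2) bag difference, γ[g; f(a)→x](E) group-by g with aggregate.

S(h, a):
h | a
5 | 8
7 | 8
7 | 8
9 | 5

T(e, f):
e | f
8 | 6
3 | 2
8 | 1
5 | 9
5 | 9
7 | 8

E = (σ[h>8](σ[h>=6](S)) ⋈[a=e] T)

Per-node cardinality:
  S → 4
  σ[h>=6](S) → 3
  σ[h>8](σ[h>=6](S)) → 1
  T → 6
  (σ[h>8](σ[h>=6](S)) ⋈[a=e] T) → 2

|E| = 2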